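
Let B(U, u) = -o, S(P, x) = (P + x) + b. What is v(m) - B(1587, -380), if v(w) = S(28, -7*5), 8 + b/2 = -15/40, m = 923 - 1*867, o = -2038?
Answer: -8247/4 ≈ -2061.8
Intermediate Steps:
m = 56 (m = 923 - 867 = 56)
b = -67/4 (b = -16 + 2*(-15/40) = -16 + 2*(-15*1/40) = -16 + 2*(-3/8) = -16 - ¾ = -67/4 ≈ -16.750)
S(P, x) = -67/4 + P + x (S(P, x) = (P + x) - 67/4 = -67/4 + P + x)
v(w) = -95/4 (v(w) = -67/4 + 28 - 7*5 = -67/4 + 28 - 35 = -95/4)
B(U, u) = 2038 (B(U, u) = -1*(-2038) = 2038)
v(m) - B(1587, -380) = -95/4 - 1*2038 = -95/4 - 2038 = -8247/4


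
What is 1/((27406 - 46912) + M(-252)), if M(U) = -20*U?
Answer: -1/14466 ≈ -6.9128e-5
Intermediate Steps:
1/((27406 - 46912) + M(-252)) = 1/((27406 - 46912) - 20*(-252)) = 1/(-19506 + 5040) = 1/(-14466) = -1/14466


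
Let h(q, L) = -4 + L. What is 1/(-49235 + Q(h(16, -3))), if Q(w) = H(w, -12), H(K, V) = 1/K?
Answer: -7/344646 ≈ -2.0311e-5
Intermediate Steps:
Q(w) = 1/w
1/(-49235 + Q(h(16, -3))) = 1/(-49235 + 1/(-4 - 3)) = 1/(-49235 + 1/(-7)) = 1/(-49235 - ⅐) = 1/(-344646/7) = -7/344646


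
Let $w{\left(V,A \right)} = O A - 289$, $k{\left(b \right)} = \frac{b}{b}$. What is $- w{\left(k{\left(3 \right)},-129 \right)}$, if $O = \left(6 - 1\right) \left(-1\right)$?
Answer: $-356$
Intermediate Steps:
$k{\left(b \right)} = 1$
$O = -5$ ($O = 5 \left(-1\right) = -5$)
$w{\left(V,A \right)} = -289 - 5 A$ ($w{\left(V,A \right)} = - 5 A - 289 = -289 - 5 A$)
$- w{\left(k{\left(3 \right)},-129 \right)} = - (-289 - -645) = - (-289 + 645) = \left(-1\right) 356 = -356$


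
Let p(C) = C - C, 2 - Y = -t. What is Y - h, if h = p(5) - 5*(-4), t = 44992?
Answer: 44974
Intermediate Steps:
Y = 44994 (Y = 2 - (-1)*44992 = 2 - 1*(-44992) = 2 + 44992 = 44994)
p(C) = 0
h = 20 (h = 0 - 5*(-4) = 0 + 20 = 20)
Y - h = 44994 - 1*20 = 44994 - 20 = 44974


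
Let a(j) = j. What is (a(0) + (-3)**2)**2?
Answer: 81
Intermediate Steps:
(a(0) + (-3)**2)**2 = (0 + (-3)**2)**2 = (0 + 9)**2 = 9**2 = 81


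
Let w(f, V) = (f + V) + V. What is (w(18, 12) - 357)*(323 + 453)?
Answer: -244440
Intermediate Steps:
w(f, V) = f + 2*V (w(f, V) = (V + f) + V = f + 2*V)
(w(18, 12) - 357)*(323 + 453) = ((18 + 2*12) - 357)*(323 + 453) = ((18 + 24) - 357)*776 = (42 - 357)*776 = -315*776 = -244440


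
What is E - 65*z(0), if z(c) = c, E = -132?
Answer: -132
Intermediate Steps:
E - 65*z(0) = -132 - 65*0 = -132 + 0 = -132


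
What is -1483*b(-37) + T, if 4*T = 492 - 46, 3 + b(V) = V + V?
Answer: 228605/2 ≈ 1.1430e+5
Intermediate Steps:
b(V) = -3 + 2*V (b(V) = -3 + (V + V) = -3 + 2*V)
T = 223/2 (T = (492 - 46)/4 = (¼)*446 = 223/2 ≈ 111.50)
-1483*b(-37) + T = -1483*(-3 + 2*(-37)) + 223/2 = -1483*(-3 - 74) + 223/2 = -1483*(-77) + 223/2 = 114191 + 223/2 = 228605/2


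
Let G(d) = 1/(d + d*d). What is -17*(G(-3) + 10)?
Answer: -1037/6 ≈ -172.83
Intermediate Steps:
G(d) = 1/(d + d²)
-17*(G(-3) + 10) = -17*(1/((-3)*(1 - 3)) + 10) = -17*(-⅓/(-2) + 10) = -17*(-⅓*(-½) + 10) = -17*(⅙ + 10) = -17*61/6 = -1037/6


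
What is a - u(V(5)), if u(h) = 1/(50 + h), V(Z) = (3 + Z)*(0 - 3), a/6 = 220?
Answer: 34319/26 ≈ 1320.0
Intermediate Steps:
a = 1320 (a = 6*220 = 1320)
V(Z) = -9 - 3*Z (V(Z) = (3 + Z)*(-3) = -9 - 3*Z)
a - u(V(5)) = 1320 - 1/(50 + (-9 - 3*5)) = 1320 - 1/(50 + (-9 - 15)) = 1320 - 1/(50 - 24) = 1320 - 1/26 = 34319/26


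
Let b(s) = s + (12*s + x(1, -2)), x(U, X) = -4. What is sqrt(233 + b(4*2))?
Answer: 3*sqrt(37) ≈ 18.248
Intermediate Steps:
b(s) = -4 + 13*s (b(s) = s + (12*s - 4) = s + (-4 + 12*s) = -4 + 13*s)
sqrt(233 + b(4*2)) = sqrt(233 + (-4 + 13*(4*2))) = sqrt(233 + (-4 + 13*8)) = sqrt(233 + (-4 + 104)) = sqrt(233 + 100) = sqrt(333) = 3*sqrt(37)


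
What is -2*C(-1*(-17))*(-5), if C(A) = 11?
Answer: 110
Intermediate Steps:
-2*C(-1*(-17))*(-5) = -2*11*(-5) = -22*(-5) = 110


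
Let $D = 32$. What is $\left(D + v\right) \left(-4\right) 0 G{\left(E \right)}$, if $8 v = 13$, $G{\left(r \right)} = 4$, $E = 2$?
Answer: $0$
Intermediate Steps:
$v = \frac{13}{8}$ ($v = \frac{1}{8} \cdot 13 = \frac{13}{8} \approx 1.625$)
$\left(D + v\right) \left(-4\right) 0 G{\left(E \right)} = \left(32 + \frac{13}{8}\right) \left(-4\right) 0 \cdot 4 = \frac{269 \cdot 0 \cdot 4}{8} = \frac{269}{8} \cdot 0 = 0$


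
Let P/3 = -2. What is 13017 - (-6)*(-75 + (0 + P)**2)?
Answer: 12783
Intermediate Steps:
P = -6 (P = 3*(-2) = -6)
13017 - (-6)*(-75 + (0 + P)**2) = 13017 - (-6)*(-75 + (0 - 6)**2) = 13017 - (-6)*(-75 + (-6)**2) = 13017 - (-6)*(-75 + 36) = 13017 - (-6)*(-39) = 13017 - 1*234 = 13017 - 234 = 12783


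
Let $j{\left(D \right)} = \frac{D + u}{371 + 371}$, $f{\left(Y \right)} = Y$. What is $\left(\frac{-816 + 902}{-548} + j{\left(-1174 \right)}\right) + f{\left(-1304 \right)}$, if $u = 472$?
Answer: $- \frac{132668943}{101654} \approx -1305.1$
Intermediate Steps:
$j{\left(D \right)} = \frac{236}{371} + \frac{D}{742}$ ($j{\left(D \right)} = \frac{D + 472}{371 + 371} = \frac{472 + D}{742} = \left(472 + D\right) \frac{1}{742} = \frac{236}{371} + \frac{D}{742}$)
$\left(\frac{-816 + 902}{-548} + j{\left(-1174 \right)}\right) + f{\left(-1304 \right)} = \left(\frac{-816 + 902}{-548} + \left(\frac{236}{371} + \frac{1}{742} \left(-1174\right)\right)\right) - 1304 = \left(86 \left(- \frac{1}{548}\right) + \left(\frac{236}{371} - \frac{587}{371}\right)\right) - 1304 = \left(- \frac{43}{274} - \frac{351}{371}\right) - 1304 = - \frac{112127}{101654} - 1304 = - \frac{132668943}{101654}$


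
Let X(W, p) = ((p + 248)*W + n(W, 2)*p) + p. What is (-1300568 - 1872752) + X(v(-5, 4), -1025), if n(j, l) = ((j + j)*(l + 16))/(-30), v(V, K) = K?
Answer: -3172533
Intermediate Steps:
n(j, l) = -j*(16 + l)/15 (n(j, l) = ((2*j)*(16 + l))*(-1/30) = (2*j*(16 + l))*(-1/30) = -j*(16 + l)/15)
X(W, p) = p + W*(248 + p) - 6*W*p/5 (X(W, p) = ((p + 248)*W + (-W*(16 + 2)/15)*p) + p = ((248 + p)*W + (-1/15*W*18)*p) + p = (W*(248 + p) + (-6*W/5)*p) + p = (W*(248 + p) - 6*W*p/5) + p = p + W*(248 + p) - 6*W*p/5)
(-1300568 - 1872752) + X(v(-5, 4), -1025) = (-1300568 - 1872752) + (-1025 + 248*4 - 1/5*4*(-1025)) = -3173320 + (-1025 + 992 + 820) = -3173320 + 787 = -3172533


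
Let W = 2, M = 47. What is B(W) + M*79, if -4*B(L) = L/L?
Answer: 14851/4 ≈ 3712.8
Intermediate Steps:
B(L) = -¼ (B(L) = -L/(4*L) = -¼*1 = -¼)
B(W) + M*79 = -¼ + 47*79 = -¼ + 3713 = 14851/4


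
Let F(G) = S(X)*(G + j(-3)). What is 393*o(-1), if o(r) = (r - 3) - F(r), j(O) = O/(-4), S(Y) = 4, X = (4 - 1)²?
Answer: -1179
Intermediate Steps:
X = 9 (X = 3² = 9)
j(O) = -O/4 (j(O) = O*(-¼) = -O/4)
F(G) = 3 + 4*G (F(G) = 4*(G - ¼*(-3)) = 4*(G + ¾) = 4*(¾ + G) = 3 + 4*G)
o(r) = -6 - 3*r (o(r) = (r - 3) - (3 + 4*r) = (-3 + r) + (-3 - 4*r) = -6 - 3*r)
393*o(-1) = 393*(-6 - 3*(-1)) = 393*(-6 + 3) = 393*(-3) = -1179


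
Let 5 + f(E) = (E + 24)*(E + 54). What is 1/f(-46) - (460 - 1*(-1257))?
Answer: -310778/181 ≈ -1717.0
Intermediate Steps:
f(E) = -5 + (24 + E)*(54 + E) (f(E) = -5 + (E + 24)*(E + 54) = -5 + (24 + E)*(54 + E))
1/f(-46) - (460 - 1*(-1257)) = 1/(1291 + (-46)**2 + 78*(-46)) - (460 - 1*(-1257)) = 1/(1291 + 2116 - 3588) - (460 + 1257) = 1/(-181) - 1*1717 = -1/181 - 1717 = -310778/181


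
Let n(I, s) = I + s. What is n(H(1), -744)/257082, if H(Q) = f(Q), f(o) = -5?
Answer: -107/36726 ≈ -0.0029135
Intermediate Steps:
H(Q) = -5
n(H(1), -744)/257082 = (-5 - 744)/257082 = -749*1/257082 = -107/36726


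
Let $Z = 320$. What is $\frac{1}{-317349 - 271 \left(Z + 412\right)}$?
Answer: $- \frac{1}{515721} \approx -1.939 \cdot 10^{-6}$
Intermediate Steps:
$\frac{1}{-317349 - 271 \left(Z + 412\right)} = \frac{1}{-317349 - 271 \left(320 + 412\right)} = \frac{1}{-317349 - 198372} = \frac{1}{-515721} = - \frac{1}{515721}$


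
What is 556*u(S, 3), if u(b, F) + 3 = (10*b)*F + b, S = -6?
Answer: -105084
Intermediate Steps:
u(b, F) = -3 + b + 10*F*b (u(b, F) = -3 + ((10*b)*F + b) = -3 + (10*F*b + b) = -3 + (b + 10*F*b) = -3 + b + 10*F*b)
556*u(S, 3) = 556*(-3 - 6 + 10*3*(-6)) = 556*(-3 - 6 - 180) = 556*(-189) = -105084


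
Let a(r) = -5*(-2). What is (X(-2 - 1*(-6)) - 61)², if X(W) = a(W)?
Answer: 2601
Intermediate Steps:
a(r) = 10
X(W) = 10
(X(-2 - 1*(-6)) - 61)² = (10 - 61)² = (-51)² = 2601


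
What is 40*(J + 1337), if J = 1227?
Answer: 102560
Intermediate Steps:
40*(J + 1337) = 40*(1227 + 1337) = 40*2564 = 102560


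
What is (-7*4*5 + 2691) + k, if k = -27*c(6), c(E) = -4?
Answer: 2659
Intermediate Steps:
k = 108 (k = -27*(-4) = 108)
(-7*4*5 + 2691) + k = (-7*4*5 + 2691) + 108 = (-28*5 + 2691) + 108 = (-140 + 2691) + 108 = 2551 + 108 = 2659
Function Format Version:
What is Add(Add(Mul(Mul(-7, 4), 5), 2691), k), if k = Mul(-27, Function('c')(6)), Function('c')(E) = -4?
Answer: 2659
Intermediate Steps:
k = 108 (k = Mul(-27, -4) = 108)
Add(Add(Mul(Mul(-7, 4), 5), 2691), k) = Add(Add(Mul(Mul(-7, 4), 5), 2691), 108) = Add(Add(Mul(-28, 5), 2691), 108) = Add(Add(-140, 2691), 108) = Add(2551, 108) = 2659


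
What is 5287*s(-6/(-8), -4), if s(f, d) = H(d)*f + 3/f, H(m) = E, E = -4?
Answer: 5287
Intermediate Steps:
H(m) = -4
s(f, d) = -4*f + 3/f
5287*s(-6/(-8), -4) = 5287*(-(-24)/(-8) + 3/((-6/(-8)))) = 5287*(-(-24)*(-1)/8 + 3/((-6*(-⅛)))) = 5287*(-4*¾ + 3/(¾)) = 5287*(-3 + 3*(4/3)) = 5287*(-3 + 4) = 5287*1 = 5287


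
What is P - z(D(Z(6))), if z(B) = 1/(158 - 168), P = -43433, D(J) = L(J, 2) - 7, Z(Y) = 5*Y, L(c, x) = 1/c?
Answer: -434329/10 ≈ -43433.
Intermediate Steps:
D(J) = -7 + 1/J (D(J) = 1/J - 7 = -7 + 1/J)
z(B) = -⅒ (z(B) = 1/(-10) = -⅒)
P - z(D(Z(6))) = -43433 - 1*(-⅒) = -43433 + ⅒ = -434329/10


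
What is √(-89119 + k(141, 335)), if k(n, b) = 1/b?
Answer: 52*I*√3698735/335 ≈ 298.53*I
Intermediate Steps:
√(-89119 + k(141, 335)) = √(-89119 + 1/335) = √(-29854864/335) = 52*I*√3698735/335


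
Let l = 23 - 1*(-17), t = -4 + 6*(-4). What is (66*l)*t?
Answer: -73920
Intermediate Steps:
t = -28 (t = -4 - 24 = -28)
l = 40 (l = 23 + 17 = 40)
(66*l)*t = (66*40)*(-28) = 2640*(-28) = -73920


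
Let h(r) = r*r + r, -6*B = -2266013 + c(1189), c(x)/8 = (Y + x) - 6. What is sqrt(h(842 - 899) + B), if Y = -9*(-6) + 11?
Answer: sqrt(13651086)/6 ≈ 615.79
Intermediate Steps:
Y = 65 (Y = 54 + 11 = 65)
c(x) = 472 + 8*x (c(x) = 8*((65 + x) - 6) = 8*(59 + x) = 472 + 8*x)
B = 2256029/6 (B = -(-2266013 + (472 + 8*1189))/6 = -(-2266013 + (472 + 9512))/6 = -(-2266013 + 9984)/6 = -1/6*(-2256029) = 2256029/6 ≈ 3.7601e+5)
h(r) = r + r**2 (h(r) = r**2 + r = r + r**2)
sqrt(h(842 - 899) + B) = sqrt((842 - 899)*(1 + (842 - 899)) + 2256029/6) = sqrt(-57*(1 - 57) + 2256029/6) = sqrt(-57*(-56) + 2256029/6) = sqrt(3192 + 2256029/6) = sqrt(2275181/6) = sqrt(13651086)/6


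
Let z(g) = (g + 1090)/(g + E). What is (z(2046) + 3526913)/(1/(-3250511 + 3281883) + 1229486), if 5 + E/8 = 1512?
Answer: 70924292153612/24724289702313 ≈ 2.8686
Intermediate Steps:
E = 12056 (E = -40 + 8*1512 = -40 + 12096 = 12056)
z(g) = (1090 + g)/(12056 + g) (z(g) = (g + 1090)/(g + 12056) = (1090 + g)/(12056 + g))
(z(2046) + 3526913)/(1/(-3250511 + 3281883) + 1229486) = ((1090 + 2046)/(12056 + 2046) + 3526913)/(1/(-3250511 + 3281883) + 1229486) = (3136/14102 + 3526913)/(1/31372 + 1229486) = ((1/14102)*3136 + 3526913)/(1/31372 + 1229486) = (1568/7051 + 3526913)/(38571434793/31372) = (24868265131/7051)*(31372/38571434793) = 70924292153612/24724289702313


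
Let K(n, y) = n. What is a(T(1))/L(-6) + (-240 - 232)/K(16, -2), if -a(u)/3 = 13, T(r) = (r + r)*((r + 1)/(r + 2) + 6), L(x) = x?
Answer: -23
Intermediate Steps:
T(r) = 2*r*(6 + (1 + r)/(2 + r)) (T(r) = (2*r)*((1 + r)/(2 + r) + 6) = (2*r)*(6 + (1 + r)/(2 + r)) = 2*r*(6 + (1 + r)/(2 + r)))
a(u) = -39 (a(u) = -3*13 = -39)
a(T(1))/L(-6) + (-240 - 232)/K(16, -2) = -39/(-6) + (-240 - 232)/16 = -39*(-1/6) - 472*1/16 = 13/2 - 59/2 = -23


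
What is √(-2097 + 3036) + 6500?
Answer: 6500 + √939 ≈ 6530.6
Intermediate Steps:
√(-2097 + 3036) + 6500 = √939 + 6500 = 6500 + √939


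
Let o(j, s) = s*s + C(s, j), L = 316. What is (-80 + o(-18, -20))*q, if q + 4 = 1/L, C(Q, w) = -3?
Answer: -400371/316 ≈ -1267.0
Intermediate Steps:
q = -1263/316 (q = -4 + 1/316 = -1263/316 ≈ -3.9968)
o(j, s) = -3 + s² (o(j, s) = s*s - 3 = s² - 3 = -3 + s²)
(-80 + o(-18, -20))*q = (-80 + (-3 + (-20)²))*(-1263/316) = (-80 + (-3 + 400))*(-1263/316) = (-80 + 397)*(-1263/316) = 317*(-1263/316) = -400371/316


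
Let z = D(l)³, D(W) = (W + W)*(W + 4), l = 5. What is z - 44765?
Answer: 684235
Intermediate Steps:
D(W) = 2*W*(4 + W) (D(W) = (2*W)*(4 + W) = 2*W*(4 + W))
z = 729000 (z = (2*5*(4 + 5))³ = (2*5*9)³ = 90³ = 729000)
z - 44765 = 729000 - 44765 = 684235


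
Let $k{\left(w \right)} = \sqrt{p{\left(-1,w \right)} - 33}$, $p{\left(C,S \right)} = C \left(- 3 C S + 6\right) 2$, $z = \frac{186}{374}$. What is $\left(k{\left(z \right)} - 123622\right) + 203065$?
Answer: $79443 + \frac{3 i \sqrt{186439}}{187} \approx 79443.0 + 6.927 i$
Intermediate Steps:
$z = \frac{93}{187}$ ($z = 186 \cdot \frac{1}{374} = \frac{93}{187} \approx 0.49733$)
$p{\left(C,S \right)} = 2 C \left(6 - 3 C S\right)$ ($p{\left(C,S \right)} = C \left(- 3 C S + 6\right) 2 = C \left(6 - 3 C S\right) 2 = 2 C \left(6 - 3 C S\right)$)
$k{\left(w \right)} = \sqrt{-45 - 6 w}$ ($k{\left(w \right)} = \sqrt{6 \left(-1\right) \left(2 - - w\right) - 33} = \sqrt{6 \left(-1\right) \left(2 + w\right) - 33} = \sqrt{\left(-12 - 6 w\right) - 33} = \sqrt{-45 - 6 w}$)
$\left(k{\left(z \right)} - 123622\right) + 203065 = \left(\sqrt{-45 - \frac{558}{187}} - 123622\right) + 203065 = \left(\sqrt{- \frac{8973}{187}} - 123622\right) + 203065 = \left(\frac{3 i \sqrt{186439}}{187} - 123622\right) + 203065 = \left(-123622 + \frac{3 i \sqrt{186439}}{187}\right) + 203065 = 79443 + \frac{3 i \sqrt{186439}}{187}$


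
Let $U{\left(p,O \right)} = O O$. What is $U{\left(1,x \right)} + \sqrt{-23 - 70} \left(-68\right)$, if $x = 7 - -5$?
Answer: $144 - 68 i \sqrt{93} \approx 144.0 - 655.77 i$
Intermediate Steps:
$x = 12$ ($x = 7 + 5 = 12$)
$U{\left(p,O \right)} = O^{2}$
$U{\left(1,x \right)} + \sqrt{-23 - 70} \left(-68\right) = 12^{2} + \sqrt{-23 - 70} \left(-68\right) = 144 + \sqrt{-93} \left(-68\right) = 144 + i \sqrt{93} \left(-68\right) = 144 - 68 i \sqrt{93}$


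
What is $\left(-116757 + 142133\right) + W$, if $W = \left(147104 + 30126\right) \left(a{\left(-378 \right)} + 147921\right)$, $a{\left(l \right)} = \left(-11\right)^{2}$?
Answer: $26237509036$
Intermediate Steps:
$a{\left(l \right)} = 121$
$W = 26237483660$ ($W = \left(147104 + 30126\right) \left(121 + 147921\right) = 177230 \cdot 148042 = 26237483660$)
$\left(-116757 + 142133\right) + W = \left(-116757 + 142133\right) + 26237483660 = 25376 + 26237483660 = 26237509036$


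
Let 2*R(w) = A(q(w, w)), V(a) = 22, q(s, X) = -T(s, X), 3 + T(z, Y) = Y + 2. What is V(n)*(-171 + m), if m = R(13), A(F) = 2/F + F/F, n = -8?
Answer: -22517/6 ≈ -3752.8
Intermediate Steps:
T(z, Y) = -1 + Y (T(z, Y) = -3 + (Y + 2) = -3 + (2 + Y) = -1 + Y)
q(s, X) = 1 - X (q(s, X) = -(-1 + X) = 1 - X)
A(F) = 1 + 2/F (A(F) = 2/F + 1 = 1 + 2/F)
R(w) = (3 - w)/(2*(1 - w)) (R(w) = ((2 + (1 - w))/(1 - w))/2 = ((3 - w)/(1 - w))/2 = (3 - w)/(2*(1 - w)))
m = 5/12 (m = (-3 + 13)/(2*(-1 + 13)) = (½)*10/12 = (½)*(1/12)*10 = 5/12 ≈ 0.41667)
V(n)*(-171 + m) = 22*(-171 + 5/12) = 22*(-2047/12) = -22517/6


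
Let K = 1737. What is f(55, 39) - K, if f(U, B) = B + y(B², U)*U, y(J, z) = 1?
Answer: -1643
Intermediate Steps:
f(U, B) = B + U (f(U, B) = B + 1*U = B + U)
f(55, 39) - K = (39 + 55) - 1*1737 = 94 - 1737 = -1643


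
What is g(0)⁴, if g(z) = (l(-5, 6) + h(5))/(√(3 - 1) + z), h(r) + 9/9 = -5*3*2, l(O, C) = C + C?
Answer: 130321/4 ≈ 32580.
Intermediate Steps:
l(O, C) = 2*C
h(r) = -31 (h(r) = -1 - 5*3*2 = -1 - 15*2 = -1 - 30 = -31)
g(z) = -19/(z + √2) (g(z) = (2*6 - 31)/(√(3 - 1) + z) = (12 - 31)/(√2 + z) = -19/(z + √2))
g(0)⁴ = (-19/(0 + √2))⁴ = (-19*√2/2)⁴ = 130321/4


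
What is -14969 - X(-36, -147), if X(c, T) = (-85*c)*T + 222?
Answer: 434629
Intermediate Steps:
X(c, T) = 222 - 85*T*c (X(c, T) = -85*T*c + 222 = 222 - 85*T*c)
-14969 - X(-36, -147) = -14969 - (222 - 85*(-147)*(-36)) = -14969 - (222 - 449820) = -14969 - 1*(-449598) = -14969 + 449598 = 434629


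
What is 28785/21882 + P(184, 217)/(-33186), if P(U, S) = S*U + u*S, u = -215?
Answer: 91871602/60514671 ≈ 1.5182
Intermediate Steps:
P(U, S) = -215*S + S*U (P(U, S) = S*U - 215*S = -215*S + S*U)
28785/21882 + P(184, 217)/(-33186) = 28785/21882 + (217*(-215 + 184))/(-33186) = 28785*(1/21882) + (217*(-31))*(-1/33186) = 9595/7294 - 6727*(-1/33186) = 9595/7294 + 6727/33186 = 91871602/60514671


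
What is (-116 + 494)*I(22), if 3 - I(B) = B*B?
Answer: -181818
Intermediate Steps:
I(B) = 3 - B**2 (I(B) = 3 - B*B = 3 - B**2)
(-116 + 494)*I(22) = (-116 + 494)*(3 - 1*22**2) = 378*(3 - 1*484) = 378*(3 - 484) = 378*(-481) = -181818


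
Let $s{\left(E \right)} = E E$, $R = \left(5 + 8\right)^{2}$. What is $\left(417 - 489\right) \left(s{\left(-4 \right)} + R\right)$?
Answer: $-13320$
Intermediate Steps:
$R = 169$ ($R = 13^{2} = 169$)
$s{\left(E \right)} = E^{2}$
$\left(417 - 489\right) \left(s{\left(-4 \right)} + R\right) = \left(417 - 489\right) \left(\left(-4\right)^{2} + 169\right) = - 72 \left(16 + 169\right) = \left(-72\right) 185 = -13320$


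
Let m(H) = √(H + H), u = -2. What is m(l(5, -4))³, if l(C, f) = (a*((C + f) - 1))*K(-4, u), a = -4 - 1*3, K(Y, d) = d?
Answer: 0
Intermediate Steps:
a = -7 (a = -4 - 3 = -7)
l(C, f) = -14 + 14*C + 14*f (l(C, f) = -7*((C + f) - 1)*(-2) = -7*(-1 + C + f)*(-2) = (7 - 7*C - 7*f)*(-2) = -14 + 14*C + 14*f)
m(H) = √2*√H (m(H) = √(2*H) = √2*√H)
m(l(5, -4))³ = (√2*√(-14 + 14*5 + 14*(-4)))³ = (√2*√(-14 + 70 - 56))³ = (√2*√0)³ = (√2*0)³ = 0³ = 0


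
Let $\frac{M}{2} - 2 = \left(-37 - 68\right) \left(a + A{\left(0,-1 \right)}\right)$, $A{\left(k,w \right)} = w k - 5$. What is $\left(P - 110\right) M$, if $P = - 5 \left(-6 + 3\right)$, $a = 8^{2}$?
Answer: $1176670$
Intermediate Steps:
$A{\left(k,w \right)} = -5 + k w$ ($A{\left(k,w \right)} = k w - 5 = -5 + k w$)
$a = 64$
$M = -12386$ ($M = 4 + 2 \left(-37 - 68\right) \left(64 + \left(-5 + 0 \left(-1\right)\right)\right) = 4 + 2 \left(- 105 \left(64 + \left(-5 + 0\right)\right)\right) = 4 + 2 \left(- 105 \left(64 - 5\right)\right) = 4 + 2 \left(\left(-105\right) 59\right) = 4 + 2 \left(-6195\right) = 4 - 12390 = -12386$)
$P = 15$ ($P = \left(-5\right) \left(-3\right) = 15$)
$\left(P - 110\right) M = \left(15 - 110\right) \left(-12386\right) = \left(-95\right) \left(-12386\right) = 1176670$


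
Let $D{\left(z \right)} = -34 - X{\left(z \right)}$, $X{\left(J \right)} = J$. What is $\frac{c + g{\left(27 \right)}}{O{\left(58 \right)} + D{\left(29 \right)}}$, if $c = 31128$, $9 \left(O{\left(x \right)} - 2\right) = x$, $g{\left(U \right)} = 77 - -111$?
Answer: $- \frac{281844}{491} \approx -574.02$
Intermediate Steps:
$g{\left(U \right)} = 188$ ($g{\left(U \right)} = 77 + 111 = 188$)
$O{\left(x \right)} = 2 + \frac{x}{9}$
$D{\left(z \right)} = -34 - z$
$\frac{c + g{\left(27 \right)}}{O{\left(58 \right)} + D{\left(29 \right)}} = \frac{31128 + 188}{\left(2 + \frac{1}{9} \cdot 58\right) - 63} = \frac{31316}{\left(2 + \frac{58}{9}\right) - 63} = \frac{31316}{\frac{76}{9} - 63} = \frac{31316}{- \frac{491}{9}} = 31316 \left(- \frac{9}{491}\right) = - \frac{281844}{491}$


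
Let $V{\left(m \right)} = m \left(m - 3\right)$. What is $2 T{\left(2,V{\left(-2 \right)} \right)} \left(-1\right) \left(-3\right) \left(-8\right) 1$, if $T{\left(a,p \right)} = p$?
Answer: $-480$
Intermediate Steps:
$V{\left(m \right)} = m \left(-3 + m\right)$
$2 T{\left(2,V{\left(-2 \right)} \right)} \left(-1\right) \left(-3\right) \left(-8\right) 1 = 2 \left(- 2 \left(-3 - 2\right)\right) \left(-1\right) \left(-3\right) \left(-8\right) 1 = 2 \left(\left(-2\right) \left(-5\right)\right) \left(-1\right) \left(-3\right) \left(-8\right) 1 = 2 \cdot 10 \left(-1\right) \left(-3\right) \left(-8\right) 1 = 20 \left(-1\right) \left(-3\right) \left(-8\right) 1 = \left(-20\right) \left(-3\right) \left(-8\right) 1 = 60 \left(-8\right) 1 = \left(-480\right) 1 = -480$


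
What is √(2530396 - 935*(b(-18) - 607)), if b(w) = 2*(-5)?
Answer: √3107291 ≈ 1762.8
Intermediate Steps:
b(w) = -10
√(2530396 - 935*(b(-18) - 607)) = √(2530396 - 935*(-10 - 607)) = √(2530396 - 935*(-617)) = √(2530396 + 576895) = √3107291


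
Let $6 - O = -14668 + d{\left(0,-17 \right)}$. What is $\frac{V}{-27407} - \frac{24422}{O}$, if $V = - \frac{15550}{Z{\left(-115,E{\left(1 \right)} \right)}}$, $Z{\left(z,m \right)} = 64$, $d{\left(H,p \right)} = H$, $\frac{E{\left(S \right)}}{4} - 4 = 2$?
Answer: $- \frac{10652294889}{6434725088} \approx -1.6554$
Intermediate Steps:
$E{\left(S \right)} = 24$ ($E{\left(S \right)} = 16 + 4 \cdot 2 = 16 + 8 = 24$)
$V = - \frac{7775}{32}$ ($V = - \frac{15550}{64} = \left(-15550\right) \frac{1}{64} = - \frac{7775}{32} \approx -242.97$)
$O = 14674$ ($O = 6 - \left(-14668 + 0\right) = 6 - -14668 = 6 + 14668 = 14674$)
$\frac{V}{-27407} - \frac{24422}{O} = - \frac{7775}{32 \left(-27407\right)} - \frac{24422}{14674} = \left(- \frac{7775}{32}\right) \left(- \frac{1}{27407}\right) - \frac{12211}{7337} = \frac{7775}{877024} - \frac{12211}{7337} = - \frac{10652294889}{6434725088}$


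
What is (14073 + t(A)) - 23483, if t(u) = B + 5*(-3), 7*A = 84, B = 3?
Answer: -9422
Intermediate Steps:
A = 12 (A = (1/7)*84 = 12)
t(u) = -12 (t(u) = 3 + 5*(-3) = 3 - 15 = -12)
(14073 + t(A)) - 23483 = (14073 - 12) - 23483 = 14061 - 23483 = -9422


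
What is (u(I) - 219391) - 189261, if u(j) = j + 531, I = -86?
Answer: -408207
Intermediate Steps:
u(j) = 531 + j
(u(I) - 219391) - 189261 = ((531 - 86) - 219391) - 189261 = (445 - 219391) - 189261 = -218946 - 189261 = -408207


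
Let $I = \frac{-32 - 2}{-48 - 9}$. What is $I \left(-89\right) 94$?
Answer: $- \frac{284444}{57} \approx -4990.2$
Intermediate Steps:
$I = \frac{34}{57}$ ($I = - \frac{34}{-57} = \left(-34\right) \left(- \frac{1}{57}\right) = \frac{34}{57} \approx 0.59649$)
$I \left(-89\right) 94 = \frac{34}{57} \left(-89\right) 94 = \left(- \frac{3026}{57}\right) 94 = - \frac{284444}{57}$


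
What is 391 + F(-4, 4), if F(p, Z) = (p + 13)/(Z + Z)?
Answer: 3137/8 ≈ 392.13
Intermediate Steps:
F(p, Z) = (13 + p)/(2*Z) (F(p, Z) = (13 + p)/((2*Z)) = (13 + p)*(1/(2*Z)) = (13 + p)/(2*Z))
391 + F(-4, 4) = 391 + (1/2)*(13 - 4)/4 = 391 + (1/2)*(1/4)*9 = 391 + 9/8 = 3137/8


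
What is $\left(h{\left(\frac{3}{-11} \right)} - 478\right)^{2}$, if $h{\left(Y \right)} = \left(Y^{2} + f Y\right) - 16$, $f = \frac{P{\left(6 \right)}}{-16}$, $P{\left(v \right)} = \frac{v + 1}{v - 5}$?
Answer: $\frac{913953208081}{3748096} \approx 2.4384 \cdot 10^{5}$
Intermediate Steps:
$P{\left(v \right)} = \frac{1 + v}{-5 + v}$
$f = - \frac{7}{16}$ ($f = \frac{\frac{1}{-5 + 6} \left(1 + 6\right)}{-16} = 1^{-1} \cdot 7 \left(- \frac{1}{16}\right) = 1 \cdot 7 \left(- \frac{1}{16}\right) = 7 \left(- \frac{1}{16}\right) = - \frac{7}{16} \approx -0.4375$)
$h{\left(Y \right)} = -16 + Y^{2} - \frac{7 Y}{16}$ ($h{\left(Y \right)} = \left(Y^{2} - \frac{7 Y}{16}\right) - 16 = -16 + Y^{2} - \frac{7 Y}{16}$)
$\left(h{\left(\frac{3}{-11} \right)} - 478\right)^{2} = \left(\left(-16 + \left(\frac{3}{-11}\right)^{2} - \frac{7 \frac{3}{-11}}{16}\right) - 478\right)^{2} = \left(\left(-16 + \left(3 \left(- \frac{1}{11}\right)\right)^{2} - \frac{7 \cdot 3 \left(- \frac{1}{11}\right)}{16}\right) - 478\right)^{2} = \left(\left(-16 + \left(- \frac{3}{11}\right)^{2} - - \frac{21}{176}\right) - 478\right)^{2} = \left(\left(-16 + \frac{9}{121} + \frac{21}{176}\right) - 478\right)^{2} = \left(- \frac{30601}{1936} - 478\right)^{2} = \left(- \frac{956009}{1936}\right)^{2} = \frac{913953208081}{3748096}$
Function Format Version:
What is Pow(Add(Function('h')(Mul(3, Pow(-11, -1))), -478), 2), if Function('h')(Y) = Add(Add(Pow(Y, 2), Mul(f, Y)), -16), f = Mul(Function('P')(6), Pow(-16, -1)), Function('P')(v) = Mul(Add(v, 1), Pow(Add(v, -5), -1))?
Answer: Rational(913953208081, 3748096) ≈ 2.4384e+5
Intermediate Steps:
Function('P')(v) = Mul(Pow(Add(-5, v), -1), Add(1, v)) (Function('P')(v) = Mul(Add(1, v), Pow(Add(-5, v), -1)) = Mul(Pow(Add(-5, v), -1), Add(1, v)))
f = Rational(-7, 16) (f = Mul(Mul(Pow(Add(-5, 6), -1), Add(1, 6)), Pow(-16, -1)) = Mul(Mul(Pow(1, -1), 7), Rational(-1, 16)) = Mul(Mul(1, 7), Rational(-1, 16)) = Mul(7, Rational(-1, 16)) = Rational(-7, 16) ≈ -0.43750)
Function('h')(Y) = Add(-16, Pow(Y, 2), Mul(Rational(-7, 16), Y)) (Function('h')(Y) = Add(Add(Pow(Y, 2), Mul(Rational(-7, 16), Y)), -16) = Add(-16, Pow(Y, 2), Mul(Rational(-7, 16), Y)))
Pow(Add(Function('h')(Mul(3, Pow(-11, -1))), -478), 2) = Pow(Add(Add(-16, Pow(Mul(3, Pow(-11, -1)), 2), Mul(Rational(-7, 16), Mul(3, Pow(-11, -1)))), -478), 2) = Pow(Add(Add(-16, Pow(Mul(3, Rational(-1, 11)), 2), Mul(Rational(-7, 16), Mul(3, Rational(-1, 11)))), -478), 2) = Pow(Add(Add(-16, Pow(Rational(-3, 11), 2), Mul(Rational(-7, 16), Rational(-3, 11))), -478), 2) = Pow(Add(Add(-16, Rational(9, 121), Rational(21, 176)), -478), 2) = Pow(Add(Rational(-30601, 1936), -478), 2) = Pow(Rational(-956009, 1936), 2) = Rational(913953208081, 3748096)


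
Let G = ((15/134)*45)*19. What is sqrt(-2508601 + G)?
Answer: I*sqrt(45042721006)/134 ≈ 1583.8*I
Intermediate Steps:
G = 12825/134 (G = ((15*(1/134))*45)*19 = ((15/134)*45)*19 = (675/134)*19 = 12825/134 ≈ 95.709)
sqrt(-2508601 + G) = sqrt(-2508601 + 12825/134) = sqrt(-336139709/134) = I*sqrt(45042721006)/134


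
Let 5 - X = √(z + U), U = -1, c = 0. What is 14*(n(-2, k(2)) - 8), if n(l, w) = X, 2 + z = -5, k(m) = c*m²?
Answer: -42 - 28*I*√2 ≈ -42.0 - 39.598*I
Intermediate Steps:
k(m) = 0 (k(m) = 0*m² = 0)
z = -7 (z = -2 - 5 = -7)
X = 5 - 2*I*√2 (X = 5 - √(-7 - 1) = 5 - √(-8) = 5 - 2*I*√2 ≈ 5.0 - 2.8284*I)
n(l, w) = 5 - 2*I*√2
14*(n(-2, k(2)) - 8) = 14*((5 - 2*I*√2) - 8) = 14*(-3 - 2*I*√2) = -42 - 28*I*√2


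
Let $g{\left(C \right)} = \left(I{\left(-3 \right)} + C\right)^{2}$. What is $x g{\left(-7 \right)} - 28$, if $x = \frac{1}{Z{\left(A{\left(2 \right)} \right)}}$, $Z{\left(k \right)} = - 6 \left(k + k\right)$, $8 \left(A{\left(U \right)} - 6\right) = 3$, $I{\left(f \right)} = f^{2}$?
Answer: $- \frac{4292}{153} \approx -28.052$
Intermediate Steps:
$A{\left(U \right)} = \frac{51}{8}$ ($A{\left(U \right)} = 6 + \frac{1}{8} \cdot 3 = 6 + \frac{3}{8} = \frac{51}{8}$)
$Z{\left(k \right)} = - 12 k$ ($Z{\left(k \right)} = - 6 \cdot 2 k = - 12 k$)
$g{\left(C \right)} = \left(9 + C\right)^{2}$ ($g{\left(C \right)} = \left(\left(-3\right)^{2} + C\right)^{2} = \left(9 + C\right)^{2}$)
$x = - \frac{2}{153}$ ($x = \frac{1}{\left(-12\right) \frac{51}{8}} = \frac{1}{- \frac{153}{2}} = - \frac{2}{153} \approx -0.013072$)
$x g{\left(-7 \right)} - 28 = - \frac{2 \left(9 - 7\right)^{2}}{153} - 28 = - \frac{2 \cdot 2^{2}}{153} - 28 = \left(- \frac{2}{153}\right) 4 - 28 = - \frac{8}{153} - 28 = - \frac{4292}{153}$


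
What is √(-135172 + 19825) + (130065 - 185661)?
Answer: -55596 + I*√115347 ≈ -55596.0 + 339.63*I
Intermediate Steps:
√(-135172 + 19825) + (130065 - 185661) = √(-115347) - 55596 = I*√115347 - 55596 = -55596 + I*√115347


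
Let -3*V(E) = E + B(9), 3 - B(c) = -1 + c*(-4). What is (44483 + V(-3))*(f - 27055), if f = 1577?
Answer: -3399070936/3 ≈ -1.1330e+9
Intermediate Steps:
B(c) = 4 + 4*c (B(c) = 3 - (-1 + c*(-4)) = 3 - (-1 - 4*c) = 3 + (1 + 4*c) = 4 + 4*c)
V(E) = -40/3 - E/3 (V(E) = -(E + (4 + 4*9))/3 = -(E + (4 + 36))/3 = -(E + 40)/3 = -(40 + E)/3 = -40/3 - E/3)
(44483 + V(-3))*(f - 27055) = (44483 + (-40/3 - 1/3*(-3)))*(1577 - 27055) = (44483 + (-40/3 + 1))*(-25478) = (44483 - 37/3)*(-25478) = (133412/3)*(-25478) = -3399070936/3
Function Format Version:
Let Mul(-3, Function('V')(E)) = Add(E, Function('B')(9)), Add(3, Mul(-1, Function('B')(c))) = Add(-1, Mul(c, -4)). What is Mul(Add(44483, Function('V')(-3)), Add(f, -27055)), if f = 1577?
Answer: Rational(-3399070936, 3) ≈ -1.1330e+9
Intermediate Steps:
Function('B')(c) = Add(4, Mul(4, c)) (Function('B')(c) = Add(3, Mul(-1, Add(-1, Mul(c, -4)))) = Add(3, Mul(-1, Add(-1, Mul(-4, c)))) = Add(3, Add(1, Mul(4, c))) = Add(4, Mul(4, c)))
Function('V')(E) = Add(Rational(-40, 3), Mul(Rational(-1, 3), E)) (Function('V')(E) = Mul(Rational(-1, 3), Add(E, Add(4, Mul(4, 9)))) = Mul(Rational(-1, 3), Add(E, Add(4, 36))) = Mul(Rational(-1, 3), Add(E, 40)) = Mul(Rational(-1, 3), Add(40, E)) = Add(Rational(-40, 3), Mul(Rational(-1, 3), E)))
Mul(Add(44483, Function('V')(-3)), Add(f, -27055)) = Mul(Add(44483, Add(Rational(-40, 3), Mul(Rational(-1, 3), -3))), Add(1577, -27055)) = Mul(Add(44483, Add(Rational(-40, 3), 1)), -25478) = Mul(Add(44483, Rational(-37, 3)), -25478) = Mul(Rational(133412, 3), -25478) = Rational(-3399070936, 3)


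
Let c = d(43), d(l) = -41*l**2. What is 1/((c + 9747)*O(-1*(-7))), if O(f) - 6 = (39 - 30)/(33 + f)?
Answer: -20/8224719 ≈ -2.4317e-6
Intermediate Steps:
O(f) = 6 + 9/(33 + f) (O(f) = 6 + (39 - 30)/(33 + f) = 6 + 9/(33 + f))
c = -75809 (c = -41*43**2 = -41*1849 = -75809)
1/((c + 9747)*O(-1*(-7))) = 1/((-75809 + 9747)*((3*(69 + 2*(-1*(-7)))/(33 - 1*(-7))))) = 1/((-66062)*((3*(69 + 2*7)/(33 + 7)))) = -40/(3*(69 + 14))/66062 = -1/(66062*(3*(1/40)*83)) = -1/(66062*249/40) = -1/66062*40/249 = -20/8224719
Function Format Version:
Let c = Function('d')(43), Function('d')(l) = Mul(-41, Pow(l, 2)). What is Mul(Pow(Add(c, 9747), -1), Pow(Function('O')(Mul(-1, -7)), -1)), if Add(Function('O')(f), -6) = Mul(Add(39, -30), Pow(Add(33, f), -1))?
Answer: Rational(-20, 8224719) ≈ -2.4317e-6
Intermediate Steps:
Function('O')(f) = Add(6, Mul(9, Pow(Add(33, f), -1))) (Function('O')(f) = Add(6, Mul(Add(39, -30), Pow(Add(33, f), -1))) = Add(6, Mul(9, Pow(Add(33, f), -1))))
c = -75809 (c = Mul(-41, Pow(43, 2)) = Mul(-41, 1849) = -75809)
Mul(Pow(Add(c, 9747), -1), Pow(Function('O')(Mul(-1, -7)), -1)) = Mul(Pow(Add(-75809, 9747), -1), Pow(Mul(3, Pow(Add(33, Mul(-1, -7)), -1), Add(69, Mul(2, Mul(-1, -7)))), -1)) = Mul(Pow(-66062, -1), Pow(Mul(3, Pow(Add(33, 7), -1), Add(69, Mul(2, 7))), -1)) = Mul(Rational(-1, 66062), Pow(Mul(3, Pow(40, -1), Add(69, 14)), -1)) = Mul(Rational(-1, 66062), Pow(Mul(3, Rational(1, 40), 83), -1)) = Mul(Rational(-1, 66062), Pow(Rational(249, 40), -1)) = Mul(Rational(-1, 66062), Rational(40, 249)) = Rational(-20, 8224719)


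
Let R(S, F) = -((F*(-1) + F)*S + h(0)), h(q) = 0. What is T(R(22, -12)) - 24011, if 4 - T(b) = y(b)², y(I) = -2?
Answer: -24011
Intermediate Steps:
R(S, F) = 0 (R(S, F) = -((F*(-1) + F)*S + 0) = -((-F + F)*S + 0) = -(0*S + 0) = -(0 + 0) = -1*0 = 0)
T(b) = 0 (T(b) = 4 - 1*(-2)² = 4 - 1*4 = 4 - 4 = 0)
T(R(22, -12)) - 24011 = 0 - 24011 = -24011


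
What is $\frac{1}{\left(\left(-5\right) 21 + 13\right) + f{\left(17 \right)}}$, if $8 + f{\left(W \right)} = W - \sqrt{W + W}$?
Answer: $- \frac{83}{6855} + \frac{\sqrt{34}}{6855} \approx -0.011257$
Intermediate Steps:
$f{\left(W \right)} = -8 + W - \sqrt{2} \sqrt{W}$ ($f{\left(W \right)} = -8 + \left(W - \sqrt{W + W}\right) = -8 + \left(W - \sqrt{2 W}\right) = -8 - \left(- W + \sqrt{2} \sqrt{W}\right) = -8 + W - \sqrt{2} \sqrt{W}$)
$\frac{1}{\left(\left(-5\right) 21 + 13\right) + f{\left(17 \right)}} = \frac{1}{\left(\left(-5\right) 21 + 13\right) - \left(-9 + \sqrt{2} \sqrt{17}\right)} = \frac{1}{\left(-105 + 13\right) - \left(-9 + \sqrt{34}\right)} = \frac{1}{-92 + \left(9 - \sqrt{34}\right)} = \frac{1}{-83 - \sqrt{34}}$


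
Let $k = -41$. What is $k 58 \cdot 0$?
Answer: $0$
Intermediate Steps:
$k 58 \cdot 0 = \left(-41\right) 58 \cdot 0 = \left(-2378\right) 0 = 0$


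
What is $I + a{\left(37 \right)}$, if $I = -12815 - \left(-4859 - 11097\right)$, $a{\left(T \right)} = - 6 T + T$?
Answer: $2956$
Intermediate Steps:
$a{\left(T \right)} = - 5 T$
$I = 3141$ ($I = -12815 - -15956 = -12815 + 15956 = 3141$)
$I + a{\left(37 \right)} = 3141 - 185 = 2956$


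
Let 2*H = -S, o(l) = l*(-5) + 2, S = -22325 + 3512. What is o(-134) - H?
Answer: -17469/2 ≈ -8734.5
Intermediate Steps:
S = -18813
o(l) = 2 - 5*l (o(l) = -5*l + 2 = 2 - 5*l)
H = 18813/2 (H = (-1*(-18813))/2 = (1/2)*18813 = 18813/2 ≈ 9406.5)
o(-134) - H = (2 - 5*(-134)) - 1*18813/2 = (2 + 670) - 18813/2 = 672 - 18813/2 = -17469/2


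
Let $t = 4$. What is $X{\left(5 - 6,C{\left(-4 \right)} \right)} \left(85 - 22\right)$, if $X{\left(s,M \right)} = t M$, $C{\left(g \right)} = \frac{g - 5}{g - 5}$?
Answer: $252$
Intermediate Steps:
$C{\left(g \right)} = 1$ ($C{\left(g \right)} = \frac{-5 + g}{-5 + g} = 1$)
$X{\left(s,M \right)} = 4 M$
$X{\left(5 - 6,C{\left(-4 \right)} \right)} \left(85 - 22\right) = 4 \cdot 1 \left(85 - 22\right) = 4 \left(85 - 22\right) = 4 \cdot 63 = 252$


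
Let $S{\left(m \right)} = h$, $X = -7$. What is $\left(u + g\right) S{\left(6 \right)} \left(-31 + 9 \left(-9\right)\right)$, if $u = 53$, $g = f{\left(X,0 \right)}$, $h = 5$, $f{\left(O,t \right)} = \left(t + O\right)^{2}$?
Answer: $-57120$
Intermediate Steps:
$f{\left(O,t \right)} = \left(O + t\right)^{2}$
$g = 49$ ($g = \left(-7 + 0\right)^{2} = \left(-7\right)^{2} = 49$)
$S{\left(m \right)} = 5$
$\left(u + g\right) S{\left(6 \right)} \left(-31 + 9 \left(-9\right)\right) = \left(53 + 49\right) 5 \left(-31 + 9 \left(-9\right)\right) = 102 \cdot 5 \left(-31 - 81\right) = 510 \left(-112\right) = -57120$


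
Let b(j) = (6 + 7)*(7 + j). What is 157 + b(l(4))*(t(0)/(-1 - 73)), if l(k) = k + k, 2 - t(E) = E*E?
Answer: 5614/37 ≈ 151.73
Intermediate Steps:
t(E) = 2 - E² (t(E) = 2 - E*E = 2 - E²)
l(k) = 2*k
b(j) = 91 + 13*j (b(j) = 13*(7 + j) = 91 + 13*j)
157 + b(l(4))*(t(0)/(-1 - 73)) = 157 + (91 + 13*(2*4))*((2 - 1*0²)/(-1 - 73)) = 157 + (91 + 13*8)*((2 - 1*0)/(-74)) = 157 + (91 + 104)*((2 + 0)*(-1/74)) = 157 + 195*(2*(-1/74)) = 157 + 195*(-1/37) = 157 - 195/37 = 5614/37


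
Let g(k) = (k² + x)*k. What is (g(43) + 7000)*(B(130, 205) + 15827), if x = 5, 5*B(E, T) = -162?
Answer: 6848696506/5 ≈ 1.3697e+9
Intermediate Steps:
B(E, T) = -162/5 (B(E, T) = (⅕)*(-162) = -162/5)
g(k) = k*(5 + k²) (g(k) = (k² + 5)*k = (5 + k²)*k = k*(5 + k²))
(g(43) + 7000)*(B(130, 205) + 15827) = (43*(5 + 43²) + 7000)*(-162/5 + 15827) = (43*(5 + 1849) + 7000)*(78973/5) = (43*1854 + 7000)*(78973/5) = (79722 + 7000)*(78973/5) = 86722*(78973/5) = 6848696506/5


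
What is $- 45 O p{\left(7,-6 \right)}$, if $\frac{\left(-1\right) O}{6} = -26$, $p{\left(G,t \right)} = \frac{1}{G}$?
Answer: $- \frac{7020}{7} \approx -1002.9$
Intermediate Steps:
$O = 156$ ($O = \left(-6\right) \left(-26\right) = 156$)
$- 45 O p{\left(7,-6 \right)} = \frac{\left(-45\right) 156}{7} = \left(-7020\right) \frac{1}{7} = - \frac{7020}{7}$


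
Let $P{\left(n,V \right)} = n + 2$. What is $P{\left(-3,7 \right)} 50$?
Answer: $-50$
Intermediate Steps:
$P{\left(n,V \right)} = 2 + n$
$P{\left(-3,7 \right)} 50 = \left(2 - 3\right) 50 = \left(-1\right) 50 = -50$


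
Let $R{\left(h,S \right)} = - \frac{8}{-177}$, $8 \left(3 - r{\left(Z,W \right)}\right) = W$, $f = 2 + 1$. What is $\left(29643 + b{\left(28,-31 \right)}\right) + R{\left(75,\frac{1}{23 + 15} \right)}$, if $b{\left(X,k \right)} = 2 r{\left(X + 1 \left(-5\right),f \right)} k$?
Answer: $\frac{20872049}{708} \approx 29480.0$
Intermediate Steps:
$f = 3$
$r{\left(Z,W \right)} = 3 - \frac{W}{8}$
$b{\left(X,k \right)} = \frac{21 k}{4}$ ($b{\left(X,k \right)} = 2 \left(3 - \frac{3}{8}\right) k = 2 \cdot \frac{21}{8} k = \frac{21 k}{4}$)
$R{\left(h,S \right)} = \frac{8}{177}$ ($R{\left(h,S \right)} = \left(-8\right) \left(- \frac{1}{177}\right) = \frac{8}{177}$)
$\left(29643 + b{\left(28,-31 \right)}\right) + R{\left(75,\frac{1}{23 + 15} \right)} = \left(29643 + \frac{21}{4} \left(-31\right)\right) + \frac{8}{177} = \left(29643 - \frac{651}{4}\right) + \frac{8}{177} = \frac{117921}{4} + \frac{8}{177} = \frac{20872049}{708}$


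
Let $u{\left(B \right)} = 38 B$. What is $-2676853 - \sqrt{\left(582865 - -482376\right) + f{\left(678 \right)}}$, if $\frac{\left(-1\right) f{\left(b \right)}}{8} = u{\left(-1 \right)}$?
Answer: $-2676853 - 13 \sqrt{6305} \approx -2.6779 \cdot 10^{6}$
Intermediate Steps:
$f{\left(b \right)} = 304$ ($f{\left(b \right)} = - 8 \cdot 38 \left(-1\right) = \left(-8\right) \left(-38\right) = 304$)
$-2676853 - \sqrt{\left(582865 - -482376\right) + f{\left(678 \right)}} = -2676853 - \sqrt{\left(582865 - -482376\right) + 304} = -2676853 - \sqrt{\left(582865 + 482376\right) + 304} = -2676853 - \sqrt{1065241 + 304} = -2676853 - \sqrt{1065545} = -2676853 - 13 \sqrt{6305}$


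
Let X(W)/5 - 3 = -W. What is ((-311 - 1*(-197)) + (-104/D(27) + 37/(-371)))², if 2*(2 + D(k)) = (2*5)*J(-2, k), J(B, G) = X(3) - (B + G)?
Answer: 28488404527209/2220011689 ≈ 12833.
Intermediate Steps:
X(W) = 15 - 5*W (X(W) = 15 + 5*(-W) = 15 - 5*W)
J(B, G) = -B - G (J(B, G) = (15 - 5*3) - (B + G) = (15 - 15) + (-B - G) = 0 + (-B - G) = -B - G)
D(k) = 8 - 5*k (D(k) = -2 + ((2*5)*(-1*(-2) - k))/2 = -2 + (10*(2 - k))/2 = -2 + (20 - 10*k)/2 = -2 + (10 - 5*k) = 8 - 5*k)
((-311 - 1*(-197)) + (-104/D(27) + 37/(-371)))² = ((-311 - 1*(-197)) + (-104/(8 - 5*27) + 37/(-371)))² = ((-311 + 197) + (-104/(8 - 135) + 37*(-1/371)))² = (-114 + (-104/(-127) - 37/371))² = (-114 + (-104*(-1/127) - 37/371))² = (-114 + (104/127 - 37/371))² = (-114 + 33885/47117)² = (-5337453/47117)² = 28488404527209/2220011689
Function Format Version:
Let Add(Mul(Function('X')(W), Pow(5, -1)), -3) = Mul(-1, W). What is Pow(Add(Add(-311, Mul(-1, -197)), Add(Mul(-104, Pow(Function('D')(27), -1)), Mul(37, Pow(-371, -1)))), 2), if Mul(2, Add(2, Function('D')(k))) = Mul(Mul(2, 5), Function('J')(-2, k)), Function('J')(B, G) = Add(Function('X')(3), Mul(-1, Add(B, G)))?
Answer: Rational(28488404527209, 2220011689) ≈ 12833.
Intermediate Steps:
Function('X')(W) = Add(15, Mul(-5, W)) (Function('X')(W) = Add(15, Mul(5, Mul(-1, W))) = Add(15, Mul(-5, W)))
Function('J')(B, G) = Add(Mul(-1, B), Mul(-1, G)) (Function('J')(B, G) = Add(Add(15, Mul(-5, 3)), Mul(-1, Add(B, G))) = Add(Add(15, -15), Add(Mul(-1, B), Mul(-1, G))) = Add(0, Add(Mul(-1, B), Mul(-1, G))) = Add(Mul(-1, B), Mul(-1, G)))
Function('D')(k) = Add(8, Mul(-5, k)) (Function('D')(k) = Add(-2, Mul(Rational(1, 2), Mul(Mul(2, 5), Add(Mul(-1, -2), Mul(-1, k))))) = Add(-2, Mul(Rational(1, 2), Mul(10, Add(2, Mul(-1, k))))) = Add(-2, Mul(Rational(1, 2), Add(20, Mul(-10, k)))) = Add(-2, Add(10, Mul(-5, k))) = Add(8, Mul(-5, k)))
Pow(Add(Add(-311, Mul(-1, -197)), Add(Mul(-104, Pow(Function('D')(27), -1)), Mul(37, Pow(-371, -1)))), 2) = Pow(Add(Add(-311, Mul(-1, -197)), Add(Mul(-104, Pow(Add(8, Mul(-5, 27)), -1)), Mul(37, Pow(-371, -1)))), 2) = Pow(Add(Add(-311, 197), Add(Mul(-104, Pow(Add(8, -135), -1)), Mul(37, Rational(-1, 371)))), 2) = Pow(Add(-114, Add(Mul(-104, Pow(-127, -1)), Rational(-37, 371))), 2) = Pow(Add(-114, Add(Mul(-104, Rational(-1, 127)), Rational(-37, 371))), 2) = Pow(Add(-114, Add(Rational(104, 127), Rational(-37, 371))), 2) = Pow(Add(-114, Rational(33885, 47117)), 2) = Pow(Rational(-5337453, 47117), 2) = Rational(28488404527209, 2220011689)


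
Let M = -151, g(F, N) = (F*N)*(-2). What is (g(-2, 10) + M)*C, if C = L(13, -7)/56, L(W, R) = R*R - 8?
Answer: -4551/56 ≈ -81.268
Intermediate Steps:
g(F, N) = -2*F*N
L(W, R) = -8 + R² (L(W, R) = R² - 8 = -8 + R²)
C = 41/56 (C = (-8 + (-7)²)/56 = (-8 + 49)*(1/56) = 41*(1/56) = 41/56 ≈ 0.73214)
(g(-2, 10) + M)*C = (-2*(-2)*10 - 151)*(41/56) = (40 - 151)*(41/56) = -111*41/56 = -4551/56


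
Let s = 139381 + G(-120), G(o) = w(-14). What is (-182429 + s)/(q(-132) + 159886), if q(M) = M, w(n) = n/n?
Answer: -43047/159754 ≈ -0.26946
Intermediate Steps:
w(n) = 1
G(o) = 1
s = 139382 (s = 139381 + 1 = 139382)
(-182429 + s)/(q(-132) + 159886) = (-182429 + 139382)/(-132 + 159886) = -43047/159754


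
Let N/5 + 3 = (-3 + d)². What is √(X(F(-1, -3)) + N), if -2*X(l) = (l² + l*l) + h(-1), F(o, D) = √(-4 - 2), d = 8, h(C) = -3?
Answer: √470/2 ≈ 10.840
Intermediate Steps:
F(o, D) = I*√6 (F(o, D) = √(-6) = I*√6)
X(l) = 3/2 - l² (X(l) = -((l² + l*l) - 3)/2 = -((l² + l²) - 3)/2 = -(2*l² - 3)/2 = -(-3 + 2*l²)/2 = 3/2 - l²)
N = 110 (N = -15 + 5*(-3 + 8)² = -15 + 5*5² = -15 + 5*25 = -15 + 125 = 110)
√(X(F(-1, -3)) + N) = √((3/2 - (I*√6)²) + 110) = √((3/2 - 1*(-6)) + 110) = √((3/2 + 6) + 110) = √(15/2 + 110) = √(235/2) = √470/2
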